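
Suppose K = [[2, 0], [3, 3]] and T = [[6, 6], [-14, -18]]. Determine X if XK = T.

Since K sits to the right of X, X = TK⁻¹.
K has determinant 6; K⁻¹ = [[1/2, 0], [-1/2, 1/3]].
X = TK⁻¹ = [[6, 6], [-14, -18]] · [[1/2, 0], [-1/2, 1/3]] = [[0, 2], [2, -6]].

X = [[0, 2], [2, -6]]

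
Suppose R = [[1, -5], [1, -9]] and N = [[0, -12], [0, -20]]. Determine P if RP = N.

R is on the left of P, so left-multiply by R⁻¹: P = R⁻¹N.
det R = -4; the adjugate gives R⁻¹ = [[9/4, -5/4], [1/4, -1/4]].
P = R⁻¹N = [[9/4, -5/4], [1/4, -1/4]] · [[0, -12], [0, -20]] = [[0, -2], [0, 2]].

P = [[0, -2], [0, 2]]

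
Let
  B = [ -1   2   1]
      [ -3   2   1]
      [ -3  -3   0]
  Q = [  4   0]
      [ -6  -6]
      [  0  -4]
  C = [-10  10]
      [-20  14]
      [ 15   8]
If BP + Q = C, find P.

BP = C − Q = [[-14, 10], [-14, 20], [15, 12]].
Since B multiplies P on the left, P = B⁻¹(C − Q).
det B = 6, so B⁻¹ = [[1/2, -1/2, 0], [-1/2, 1/2, -1/3], [5/2, -3/2, 2/3]].
P = B⁻¹(C − Q) = [[0, -5], [-5, 1], [-4, 3]].

P = [[0, -5], [-5, 1], [-4, 3]]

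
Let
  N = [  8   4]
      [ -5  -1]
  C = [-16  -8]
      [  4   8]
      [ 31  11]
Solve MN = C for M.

N is on the right of M, so right-multiply by N⁻¹: M = CN⁻¹.
det N = 12; the adjugate gives N⁻¹ = [[-1/12, -1/3], [5/12, 2/3]].
M = CN⁻¹ = [[-16, -8], [4, 8], [31, 11]] · [[-1/12, -1/3], [5/12, 2/3]] = [[-2, 0], [3, 4], [2, -3]].

M = [[-2, 0], [3, 4], [2, -3]]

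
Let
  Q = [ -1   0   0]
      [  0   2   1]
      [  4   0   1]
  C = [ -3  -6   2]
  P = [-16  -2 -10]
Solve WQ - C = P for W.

W = [[3, -4, -4]]

WQ = P + C = [[-19, -8, -8]].
Q is on the right of W, so right-multiply by Q⁻¹: W = (P + C)Q⁻¹.
det Q = -2, so Q⁻¹ = [[-1, 0, 0], [-2, 1/2, -1/2], [4, 0, 1]].
W = (P + C)Q⁻¹ = [[3, -4, -4]].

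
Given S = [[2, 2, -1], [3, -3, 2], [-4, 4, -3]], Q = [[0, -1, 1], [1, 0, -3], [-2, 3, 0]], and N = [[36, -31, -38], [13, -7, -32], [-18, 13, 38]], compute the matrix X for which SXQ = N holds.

Isolating X: multiply by S⁻¹ from the left and Q⁻¹ from the right, so X = S⁻¹NQ⁻¹.
det S = 4; the adjugate gives S⁻¹ = [[1/4, 1/2, 1/4], [1/4, -5/2, -7/4], [0, -4, -3]].
det Q = -3, so Q⁻¹ = [[-3, -1, -1], [-2, -2/3, -1/3], [-1, -2/3, -1/3]].
S⁻¹N = [[11, -8, -16], [8, -13, 4], [2, -11, 14]].
X = (S⁻¹N)Q⁻¹ = [[-1, 5, -3], [-2, -2, -5], [2, -4, -3]].

X = [[-1, 5, -3], [-2, -2, -5], [2, -4, -3]]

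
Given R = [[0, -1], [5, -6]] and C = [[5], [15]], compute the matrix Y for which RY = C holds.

Y = [[-3], [-5]]

Since R multiplies Y on the left, Y = R⁻¹C.
R has determinant 5; R⁻¹ = [[-6/5, 1/5], [-1, 0]].
Y = R⁻¹C = [[-6/5, 1/5], [-1, 0]] · [[5], [15]] = [[-3], [-5]].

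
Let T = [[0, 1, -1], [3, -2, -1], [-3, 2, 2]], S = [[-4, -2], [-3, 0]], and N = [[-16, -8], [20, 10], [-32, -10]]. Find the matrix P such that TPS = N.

P = [[1, 4], [4, 4], [0, 4]]

Isolating P: multiply by T⁻¹ from the left and S⁻¹ from the right, so P = T⁻¹NS⁻¹.
det T = -3, so T⁻¹ = [[2/3, 4/3, 1], [1, 1, 1], [0, 1, 1]].
det S = -6; the adjugate gives S⁻¹ = [[0, -1/3], [-1/2, 2/3]].
T⁻¹N = [[-16, -2], [-28, -8], [-12, 0]].
P = (T⁻¹N)S⁻¹ = [[1, 4], [4, 4], [0, 4]].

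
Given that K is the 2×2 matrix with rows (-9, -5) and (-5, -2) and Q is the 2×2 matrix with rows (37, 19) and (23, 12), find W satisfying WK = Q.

W = [[-3, -2], [-2, -1]]

Right-multiplying both sides by K⁻¹ gives W = QK⁻¹.
det K = -7; the adjugate gives K⁻¹ = [[2/7, -5/7], [-5/7, 9/7]].
W = QK⁻¹ = [[37, 19], [23, 12]] · [[2/7, -5/7], [-5/7, 9/7]] = [[-3, -2], [-2, -1]].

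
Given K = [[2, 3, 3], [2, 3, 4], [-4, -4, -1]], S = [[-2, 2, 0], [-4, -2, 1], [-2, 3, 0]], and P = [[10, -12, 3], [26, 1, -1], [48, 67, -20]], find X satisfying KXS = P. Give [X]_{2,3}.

Isolating X: multiply by K⁻¹ from the left and S⁻¹ from the right, so X = K⁻¹PS⁻¹.
det K = -4; the adjugate gives K⁻¹ = [[-13/4, 9/4, -3/4], [7/2, -5/2, 1/2], [-1, 1, 0]].
det S = 2, so S⁻¹ = [[-3/2, 0, 1], [-1, 0, 1], [-8, 1, 6]].
K⁻¹P = [[-10, -9, 3], [-6, -11, 3], [16, 13, -4]].
X = (K⁻¹P)S⁻¹ = [[0, 3, -1], [-4, 3, 1], [-5, -4, 5]].

1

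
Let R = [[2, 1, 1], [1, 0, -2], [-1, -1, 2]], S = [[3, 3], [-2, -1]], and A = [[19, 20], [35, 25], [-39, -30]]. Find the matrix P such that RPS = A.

P = [[3, -2], [2, 1], [-1, 4]]

Isolating P: multiply by R⁻¹ from the left and S⁻¹ from the right, so P = R⁻¹AS⁻¹.
R has determinant -5; R⁻¹ = [[2/5, 3/5, 2/5], [0, -1, -1], [1/5, -1/5, 1/5]].
S has determinant 3; S⁻¹ = [[-1/3, -1], [2/3, 1]].
R⁻¹A = [[13, 11], [4, 5], [-11, -7]].
P = (R⁻¹A)S⁻¹ = [[3, -2], [2, 1], [-1, 4]].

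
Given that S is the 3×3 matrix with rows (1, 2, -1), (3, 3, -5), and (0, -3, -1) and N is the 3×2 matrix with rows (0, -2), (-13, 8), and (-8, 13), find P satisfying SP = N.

P = [[3, 5], [1, -4], [5, -1]]

S is on the left of P, so left-multiply by S⁻¹: P = S⁻¹N.
det S = -3; the adjugate gives S⁻¹ = [[6, -5/3, 7/3], [-1, 1/3, -2/3], [3, -1, 1]].
P = S⁻¹N = [[6, -5/3, 7/3], [-1, 1/3, -2/3], [3, -1, 1]] · [[0, -2], [-13, 8], [-8, 13]] = [[3, 5], [1, -4], [5, -1]].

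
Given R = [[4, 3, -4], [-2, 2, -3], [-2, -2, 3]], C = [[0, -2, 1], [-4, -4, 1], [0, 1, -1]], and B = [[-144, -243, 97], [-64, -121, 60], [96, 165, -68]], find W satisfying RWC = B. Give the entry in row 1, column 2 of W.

2

W = R⁻¹BC⁻¹ (apply R⁻¹ on the left and C⁻¹ on the right).
det R = 4; the adjugate gives R⁻¹ = [[0, -1/4, -1/4], [3, 1, 5], [2, 1/2, 7/2]].
det C = 4, so C⁻¹ = [[3/4, -1/4, 1/2], [-1, 0, -1], [-1, 0, -2]].
R⁻¹B = [[-8, -11, 2], [-16, -25, 11], [16, 31, -14]].
W = (R⁻¹B)C⁻¹ = [[3, 2, 3], [2, 4, -5], [-5, -4, 5]].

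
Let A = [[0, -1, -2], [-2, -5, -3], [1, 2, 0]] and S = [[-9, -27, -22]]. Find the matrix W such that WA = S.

Right-multiplying both sides by A⁻¹ gives W = SA⁻¹.
det A = 1; the adjugate gives A⁻¹ = [[6, -4, -7], [-3, 2, 4], [1, -1, -2]].
W = SA⁻¹ = [[-9, -27, -22]] · [[6, -4, -7], [-3, 2, 4], [1, -1, -2]] = [[5, 4, -1]].

W = [[5, 4, -1]]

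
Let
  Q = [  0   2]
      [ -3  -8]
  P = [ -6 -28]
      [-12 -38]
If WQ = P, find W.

Since Q sits to the right of W, W = PQ⁻¹.
det Q = 6; the adjugate gives Q⁻¹ = [[-4/3, -1/3], [1/2, 0]].
W = PQ⁻¹ = [[-6, -28], [-12, -38]] · [[-4/3, -1/3], [1/2, 0]] = [[-6, 2], [-3, 4]].

W = [[-6, 2], [-3, 4]]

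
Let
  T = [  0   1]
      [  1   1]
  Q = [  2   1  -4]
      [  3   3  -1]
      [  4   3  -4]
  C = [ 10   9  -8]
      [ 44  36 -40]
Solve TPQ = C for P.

P = [[3, 4, 4], [3, 4, -2]]

P = T⁻¹CQ⁻¹ (apply T⁻¹ on the left and Q⁻¹ on the right).
det T = -1; the adjugate gives T⁻¹ = [[-1, 1], [1, 0]].
Q has determinant 2; Q⁻¹ = [[-9/2, -4, 11/2], [4, 4, -5], [-3/2, -1, 3/2]].
T⁻¹C = [[34, 27, -32], [10, 9, -8]].
P = (T⁻¹C)Q⁻¹ = [[3, 4, 4], [3, 4, -2]].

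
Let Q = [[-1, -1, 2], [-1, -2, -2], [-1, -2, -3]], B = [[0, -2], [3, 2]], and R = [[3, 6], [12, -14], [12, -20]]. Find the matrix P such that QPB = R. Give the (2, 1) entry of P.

-1

Isolating P: multiply by Q⁻¹ from the left and B⁻¹ from the right, so P = Q⁻¹RB⁻¹.
Q has determinant -1; Q⁻¹ = [[-2, 7, -6], [1, -5, 4], [0, 1, -1]].
B has determinant 6; B⁻¹ = [[1/3, 1/3], [-1/2, 0]].
Q⁻¹R = [[6, 10], [-9, -4], [0, 6]].
P = (Q⁻¹R)B⁻¹ = [[-3, 2], [-1, -3], [-3, 0]].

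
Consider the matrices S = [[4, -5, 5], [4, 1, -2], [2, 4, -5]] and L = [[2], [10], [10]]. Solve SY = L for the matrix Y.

S is on the left of Y, so left-multiply by S⁻¹: Y = S⁻¹L.
det S = 2, so S⁻¹ = [[3/2, -5/2, 5/2], [8, -15, 14], [7, -13, 12]].
Y = S⁻¹L = [[3/2, -5/2, 5/2], [8, -15, 14], [7, -13, 12]] · [[2], [10], [10]] = [[3], [6], [4]].

Y = [[3], [6], [4]]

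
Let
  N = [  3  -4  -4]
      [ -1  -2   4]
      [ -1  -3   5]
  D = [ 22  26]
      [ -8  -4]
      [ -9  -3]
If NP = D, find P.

Left-multiplying both sides by N⁻¹ gives P = N⁻¹D.
N has determinant -2; N⁻¹ = [[-1, -16, 12], [-1/2, -11/2, 4], [-1/2, -13/2, 5]].
P = N⁻¹D = [[-1, -16, 12], [-1/2, -11/2, 4], [-1/2, -13/2, 5]] · [[22, 26], [-8, -4], [-9, -3]] = [[-2, 2], [-3, -3], [-4, -2]].

P = [[-2, 2], [-3, -3], [-4, -2]]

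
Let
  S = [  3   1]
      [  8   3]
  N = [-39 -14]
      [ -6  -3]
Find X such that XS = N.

X = [[-5, -3], [6, -3]]

Since S sits to the right of X, X = NS⁻¹.
det S = 1, so S⁻¹ = [[3, -1], [-8, 3]].
X = NS⁻¹ = [[-39, -14], [-6, -3]] · [[3, -1], [-8, 3]] = [[-5, -3], [6, -3]].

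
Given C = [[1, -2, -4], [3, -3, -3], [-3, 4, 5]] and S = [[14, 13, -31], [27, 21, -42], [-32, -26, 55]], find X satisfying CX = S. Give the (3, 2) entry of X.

-1

Since C multiplies X on the left, X = C⁻¹S.
det C = -3; the adjugate gives C⁻¹ = [[1, 2, 2], [2, 7/3, 3], [-1, -2/3, -1]].
X = C⁻¹S = [[1, 2, 2], [2, 7/3, 3], [-1, -2/3, -1]] · [[14, 13, -31], [27, 21, -42], [-32, -26, 55]] = [[4, 3, -5], [-5, -3, 5], [0, -1, 4]].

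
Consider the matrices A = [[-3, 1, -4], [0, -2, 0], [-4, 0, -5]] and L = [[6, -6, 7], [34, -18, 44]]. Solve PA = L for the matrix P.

P = [[2, 4, -3], [-6, 6, -4]]

Right-multiplying both sides by A⁻¹ gives P = LA⁻¹.
det A = 2; the adjugate gives A⁻¹ = [[5, 5/2, -4], [0, -1/2, 0], [-4, -2, 3]].
P = LA⁻¹ = [[6, -6, 7], [34, -18, 44]] · [[5, 5/2, -4], [0, -1/2, 0], [-4, -2, 3]] = [[2, 4, -3], [-6, 6, -4]].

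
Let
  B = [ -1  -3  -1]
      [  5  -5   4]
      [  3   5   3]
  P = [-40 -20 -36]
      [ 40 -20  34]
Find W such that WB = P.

Since B sits to the right of W, W = PB⁻¹.
B has determinant 4; B⁻¹ = [[-35/4, 1, -17/4], [-3/4, 0, -1/4], [10, -1, 5]].
W = PB⁻¹ = [[-40, -20, -36], [40, -20, 34]] · [[-35/4, 1, -17/4], [-3/4, 0, -1/4], [10, -1, 5]] = [[5, -4, -5], [5, 6, 5]].

W = [[5, -4, -5], [5, 6, 5]]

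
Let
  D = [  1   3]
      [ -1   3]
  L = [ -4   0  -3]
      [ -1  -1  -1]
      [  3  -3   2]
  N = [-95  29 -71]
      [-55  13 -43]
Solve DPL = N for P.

P = [[4, -2, -2], [2, 5, -4]]

Left-multiply by D⁻¹ and right-multiply by L⁻¹: P = D⁻¹NL⁻¹.
D has determinant 6; D⁻¹ = [[1/2, -1/2], [1/6, 1/6]].
det L = 2, so L⁻¹ = [[-5/2, 9/2, -3/2], [-1/2, 1/2, -1/2], [3, -6, 2]].
D⁻¹N = [[-20, 8, -14], [-25, 7, -19]].
P = (D⁻¹N)L⁻¹ = [[4, -2, -2], [2, 5, -4]].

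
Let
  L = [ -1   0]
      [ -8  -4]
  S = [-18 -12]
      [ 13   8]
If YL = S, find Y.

Since L sits to the right of Y, Y = SL⁻¹.
L has determinant 4; L⁻¹ = [[-1, 0], [2, -1/4]].
Y = SL⁻¹ = [[-18, -12], [13, 8]] · [[-1, 0], [2, -1/4]] = [[-6, 3], [3, -2]].

Y = [[-6, 3], [3, -2]]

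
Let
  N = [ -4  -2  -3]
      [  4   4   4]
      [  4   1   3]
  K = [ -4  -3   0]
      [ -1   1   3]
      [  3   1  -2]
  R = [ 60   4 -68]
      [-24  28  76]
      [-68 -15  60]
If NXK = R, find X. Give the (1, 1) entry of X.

4

Isolating X: multiply by N⁻¹ from the left and K⁻¹ from the right, so X = N⁻¹RK⁻¹.
det N = -4; the adjugate gives N⁻¹ = [[-2, -3/4, -1], [-1, 0, -1], [3, 1, 2]].
K has determinant -1; K⁻¹ = [[5, 6, 9], [-7, -8, -12], [4, 5, 7]].
N⁻¹R = [[-34, -14, 19], [8, 11, 8], [20, 10, -8]].
X = (N⁻¹R)K⁻¹ = [[4, 3, -5], [-5, 0, -4], [-2, 0, 4]].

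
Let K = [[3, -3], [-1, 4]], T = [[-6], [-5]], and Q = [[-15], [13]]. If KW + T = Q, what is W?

W = [[2], [5]]

KW = Q − T = [[-9], [18]].
K is on the left of W, so left-multiply by K⁻¹: W = K⁻¹(Q − T).
det K = 9; the adjugate gives K⁻¹ = [[4/9, 1/3], [1/9, 1/3]].
W = K⁻¹(Q − T) = [[2], [5]].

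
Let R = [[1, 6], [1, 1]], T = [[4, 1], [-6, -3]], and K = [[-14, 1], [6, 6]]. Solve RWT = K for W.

W = [[-2, -3], [-1, 0]]

Left-multiply by R⁻¹ and right-multiply by T⁻¹: W = R⁻¹KT⁻¹.
R has determinant -5; R⁻¹ = [[-1/5, 6/5], [1/5, -1/5]].
det T = -6; the adjugate gives T⁻¹ = [[1/2, 1/6], [-1, -2/3]].
R⁻¹K = [[10, 7], [-4, -1]].
W = (R⁻¹K)T⁻¹ = [[-2, -3], [-1, 0]].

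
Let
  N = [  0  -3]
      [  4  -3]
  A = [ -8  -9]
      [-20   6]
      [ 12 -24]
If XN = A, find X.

N is on the right of X, so right-multiply by N⁻¹: X = AN⁻¹.
det N = 12; the adjugate gives N⁻¹ = [[-1/4, 1/4], [-1/3, 0]].
X = AN⁻¹ = [[-8, -9], [-20, 6], [12, -24]] · [[-1/4, 1/4], [-1/3, 0]] = [[5, -2], [3, -5], [5, 3]].

X = [[5, -2], [3, -5], [5, 3]]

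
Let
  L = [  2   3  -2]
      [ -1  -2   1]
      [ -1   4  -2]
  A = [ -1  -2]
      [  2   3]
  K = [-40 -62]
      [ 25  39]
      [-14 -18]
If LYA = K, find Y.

Y = [[4, -4], [2, -4], [5, -1]]

Isolating Y: multiply by L⁻¹ from the left and A⁻¹ from the right, so Y = L⁻¹KA⁻¹.
det L = 3, so L⁻¹ = [[0, -2/3, -1/3], [-1, -2, 0], [-2, -11/3, -1/3]].
A has determinant 1; A⁻¹ = [[3, 2], [-2, -1]].
L⁻¹K = [[-12, -20], [-10, -16], [-7, -13]].
Y = (L⁻¹K)A⁻¹ = [[4, -4], [2, -4], [5, -1]].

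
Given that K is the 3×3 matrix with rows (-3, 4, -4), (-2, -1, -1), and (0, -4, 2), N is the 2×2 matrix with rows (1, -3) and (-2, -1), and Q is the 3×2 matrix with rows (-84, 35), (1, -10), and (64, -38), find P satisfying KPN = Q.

P = [[-2, -1], [-3, 4], [4, -3]]

Left-multiply by K⁻¹ and right-multiply by N⁻¹: P = K⁻¹QN⁻¹.
K has determinant 2; K⁻¹ = [[-3, 4, -4], [2, -3, 5/2], [4, -6, 11/2]].
det N = -7, so N⁻¹ = [[1/7, -3/7], [-2/7, -1/7]].
K⁻¹Q = [[0, 7], [-11, 5], [10, -9]].
P = (K⁻¹Q)N⁻¹ = [[-2, -1], [-3, 4], [4, -3]].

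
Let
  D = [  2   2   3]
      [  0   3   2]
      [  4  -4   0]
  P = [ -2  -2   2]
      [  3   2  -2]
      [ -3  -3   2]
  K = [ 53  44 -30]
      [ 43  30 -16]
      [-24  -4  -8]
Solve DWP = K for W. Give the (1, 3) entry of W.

Isolating W: multiply by D⁻¹ from the left and P⁻¹ from the right, so W = D⁻¹KP⁻¹.
det D = -4, so D⁻¹ = [[-2, 3, 5/4], [-2, 3, 1], [3, -4, -3/2]].
det P = -2, so P⁻¹ = [[1, 1, 0], [0, -1, -1], [3/2, 0, -1]].
D⁻¹K = [[-7, -3, 2], [-1, -2, 4], [23, 18, -14]].
W = (D⁻¹K)P⁻¹ = [[-4, -4, 1], [5, 1, -2], [2, 5, -4]].

1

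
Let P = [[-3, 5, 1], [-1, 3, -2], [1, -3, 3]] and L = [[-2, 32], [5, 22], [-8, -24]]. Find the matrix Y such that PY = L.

Y = [[-2, -3], [-1, 5], [-3, -2]]

Left-multiplying both sides by P⁻¹ gives Y = P⁻¹L.
P has determinant -4; P⁻¹ = [[-3/4, 9/2, 13/4], [-1/4, 5/2, 7/4], [0, 1, 1]].
Y = P⁻¹L = [[-3/4, 9/2, 13/4], [-1/4, 5/2, 7/4], [0, 1, 1]] · [[-2, 32], [5, 22], [-8, -24]] = [[-2, -3], [-1, 5], [-3, -2]].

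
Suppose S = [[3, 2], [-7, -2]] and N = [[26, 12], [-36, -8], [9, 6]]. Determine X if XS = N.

X = [[4, -2], [2, 6], [3, 0]]

S is on the right of X, so right-multiply by S⁻¹: X = NS⁻¹.
det S = 8, so S⁻¹ = [[-1/4, -1/4], [7/8, 3/8]].
X = NS⁻¹ = [[26, 12], [-36, -8], [9, 6]] · [[-1/4, -1/4], [7/8, 3/8]] = [[4, -2], [2, 6], [3, 0]].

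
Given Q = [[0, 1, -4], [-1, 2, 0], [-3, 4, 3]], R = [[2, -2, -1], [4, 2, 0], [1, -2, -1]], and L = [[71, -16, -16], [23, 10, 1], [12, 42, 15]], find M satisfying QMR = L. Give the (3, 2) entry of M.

-2

Isolating M: multiply by Q⁻¹ from the left and R⁻¹ from the right, so M = Q⁻¹LR⁻¹.
Q has determinant -5; Q⁻¹ = [[-6/5, 19/5, -8/5], [-3/5, 12/5, -4/5], [-2/5, 3/5, -1/5]].
R has determinant -2; R⁻¹ = [[1, 0, -1], [-2, 1/2, 2], [5, -1, -6]].
Q⁻¹L = [[-17, -10, -1], [3, 0, 0], [-17, 4, 4]].
M = (Q⁻¹L)R⁻¹ = [[-2, -4, 3], [3, 0, -3], [-5, -2, 1]].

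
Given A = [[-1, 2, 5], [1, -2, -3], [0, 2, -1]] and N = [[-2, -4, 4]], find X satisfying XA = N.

A is on the right of X, so right-multiply by A⁻¹: X = NA⁻¹.
det A = 4, so A⁻¹ = [[2, 3, 1], [1/4, 1/4, 1/2], [1/2, 1/2, 0]].
X = NA⁻¹ = [[-2, -4, 4]] · [[2, 3, 1], [1/4, 1/4, 1/2], [1/2, 1/2, 0]] = [[-3, -5, -4]].

X = [[-3, -5, -4]]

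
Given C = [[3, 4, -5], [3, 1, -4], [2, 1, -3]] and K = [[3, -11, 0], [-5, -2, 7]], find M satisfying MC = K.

M = [[-4, 5, 0], [0, -1, -1]]

C is on the right of M, so right-multiply by C⁻¹: M = KC⁻¹.
C has determinant 2; C⁻¹ = [[1/2, 7/2, -11/2], [1/2, 1/2, -3/2], [1/2, 5/2, -9/2]].
M = KC⁻¹ = [[3, -11, 0], [-5, -2, 7]] · [[1/2, 7/2, -11/2], [1/2, 1/2, -3/2], [1/2, 5/2, -9/2]] = [[-4, 5, 0], [0, -1, -1]].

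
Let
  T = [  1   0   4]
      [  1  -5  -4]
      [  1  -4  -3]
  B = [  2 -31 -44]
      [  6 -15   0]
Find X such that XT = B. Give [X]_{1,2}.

3

Right-multiplying both sides by T⁻¹ gives X = BT⁻¹.
det T = 3; the adjugate gives T⁻¹ = [[-1/3, -16/3, 20/3], [-1/3, -7/3, 8/3], [1/3, 4/3, -5/3]].
X = BT⁻¹ = [[2, -31, -44], [6, -15, 0]] · [[-1/3, -16/3, 20/3], [-1/3, -7/3, 8/3], [1/3, 4/3, -5/3]] = [[-5, 3, 4], [3, 3, 0]].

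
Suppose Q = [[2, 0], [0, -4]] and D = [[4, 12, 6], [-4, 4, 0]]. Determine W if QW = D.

W = [[2, 6, 3], [1, -1, 0]]

Left-multiplying both sides by Q⁻¹ gives W = Q⁻¹D.
Q has determinant -8; Q⁻¹ = [[1/2, 0], [0, -1/4]].
W = Q⁻¹D = [[1/2, 0], [0, -1/4]] · [[4, 12, 6], [-4, 4, 0]] = [[2, 6, 3], [1, -1, 0]].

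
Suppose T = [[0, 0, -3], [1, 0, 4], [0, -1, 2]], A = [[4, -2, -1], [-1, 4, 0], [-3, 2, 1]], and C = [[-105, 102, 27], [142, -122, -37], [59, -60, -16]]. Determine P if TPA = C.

P = [[3, 4, 2], [4, -1, 2], [4, -4, -5]]

Left-multiply by T⁻¹ and right-multiply by A⁻¹: P = T⁻¹CA⁻¹.
det T = 3, so T⁻¹ = [[4/3, 1, 0], [-2/3, 0, -1], [-1/3, 0, 0]].
A has determinant 4; A⁻¹ = [[1, 0, 1], [1/4, 1/4, 1/4], [5/2, -1/2, 7/2]].
T⁻¹C = [[2, 14, -1], [11, -8, -2], [35, -34, -9]].
P = (T⁻¹C)A⁻¹ = [[3, 4, 2], [4, -1, 2], [4, -4, -5]].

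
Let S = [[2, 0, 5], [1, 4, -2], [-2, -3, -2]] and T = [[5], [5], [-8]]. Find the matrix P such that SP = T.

Since S multiplies P on the left, P = S⁻¹T.
det S = -3; the adjugate gives S⁻¹ = [[14/3, 5, 20/3], [-2, -2, -3], [-5/3, -2, -8/3]].
P = S⁻¹T = [[14/3, 5, 20/3], [-2, -2, -3], [-5/3, -2, -8/3]] · [[5], [5], [-8]] = [[-5], [4], [3]].

P = [[-5], [4], [3]]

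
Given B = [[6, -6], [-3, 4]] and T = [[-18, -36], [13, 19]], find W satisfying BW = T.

W = [[1, -5], [4, 1]]

Since B multiplies W on the left, W = B⁻¹T.
det B = 6, so B⁻¹ = [[2/3, 1], [1/2, 1]].
W = B⁻¹T = [[2/3, 1], [1/2, 1]] · [[-18, -36], [13, 19]] = [[1, -5], [4, 1]].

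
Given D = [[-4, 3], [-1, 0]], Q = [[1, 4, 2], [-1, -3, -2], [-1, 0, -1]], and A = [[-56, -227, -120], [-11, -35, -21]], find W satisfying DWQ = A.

Left-multiply by D⁻¹ and right-multiply by Q⁻¹: W = D⁻¹AQ⁻¹.
det D = 3, so D⁻¹ = [[0, -1], [1/3, -4/3]].
det Q = 1, so Q⁻¹ = [[3, 4, -2], [1, 1, 0], [-3, -4, 1]].
D⁻¹A = [[11, 35, 21], [-4, -29, -12]].
W = (D⁻¹A)Q⁻¹ = [[5, -5, -1], [-5, 3, -4]].

W = [[5, -5, -1], [-5, 3, -4]]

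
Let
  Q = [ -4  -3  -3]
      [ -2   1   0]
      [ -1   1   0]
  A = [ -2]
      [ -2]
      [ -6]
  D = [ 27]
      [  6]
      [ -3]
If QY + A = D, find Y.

Y = [[-5], [-2], [-1]]

QY = D − A = [[29], [8], [3]].
Left-multiplying both sides by Q⁻¹ gives Y = Q⁻¹(D − A).
det Q = 3, so Q⁻¹ = [[0, -1, 1], [0, -1, 2], [-1/3, 7/3, -10/3]].
Y = Q⁻¹(D − A) = [[-5], [-2], [-1]].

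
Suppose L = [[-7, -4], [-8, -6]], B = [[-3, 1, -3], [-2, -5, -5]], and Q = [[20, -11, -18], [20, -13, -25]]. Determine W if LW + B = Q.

LW = Q − B = [[23, -12, -15], [22, -8, -20]].
L is on the left of W, so left-multiply by L⁻¹: W = L⁻¹(Q − B).
det L = 10, so L⁻¹ = [[-3/5, 2/5], [4/5, -7/10]].
W = L⁻¹(Q − B) = [[-5, 4, 1], [3, -4, 2]].

W = [[-5, 4, 1], [3, -4, 2]]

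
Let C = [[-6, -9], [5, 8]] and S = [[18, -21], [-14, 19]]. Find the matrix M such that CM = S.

M = [[-6, -1], [2, 3]]

Left-multiplying both sides by C⁻¹ gives M = C⁻¹S.
det C = -3, so C⁻¹ = [[-8/3, -3], [5/3, 2]].
M = C⁻¹S = [[-8/3, -3], [5/3, 2]] · [[18, -21], [-14, 19]] = [[-6, -1], [2, 3]].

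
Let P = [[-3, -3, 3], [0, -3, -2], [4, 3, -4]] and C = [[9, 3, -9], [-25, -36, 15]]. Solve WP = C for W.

Right-multiplying both sides by P⁻¹ gives W = CP⁻¹.
det P = 6, so P⁻¹ = [[3, -1/2, 5/2], [-4/3, 0, -1], [2, -1/2, 3/2]].
W = CP⁻¹ = [[9, 3, -9], [-25, -36, 15]] · [[3, -1/2, 5/2], [-4/3, 0, -1], [2, -1/2, 3/2]] = [[5, 0, 6], [3, 5, -4]].

W = [[5, 0, 6], [3, 5, -4]]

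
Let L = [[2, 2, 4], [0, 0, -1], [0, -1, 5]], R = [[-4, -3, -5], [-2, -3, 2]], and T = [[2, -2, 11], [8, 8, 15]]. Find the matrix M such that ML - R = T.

ML = T + R = [[-2, -5, 6], [6, 5, 17]].
Since L sits to the right of M, M = (T + R)L⁻¹.
L has determinant -2; L⁻¹ = [[1/2, 7, 1], [0, -5, -1], [0, -1, 0]].
M = (T + R)L⁻¹ = [[-1, 5, 3], [3, 0, 1]].

M = [[-1, 5, 3], [3, 0, 1]]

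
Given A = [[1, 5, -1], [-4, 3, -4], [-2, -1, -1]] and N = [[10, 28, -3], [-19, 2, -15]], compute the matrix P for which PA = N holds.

P = [[4, 1, -5], [-3, 5, -2]]

A is on the right of P, so right-multiply by A⁻¹: P = NA⁻¹.
A has determinant 3; A⁻¹ = [[-7/3, 2, -17/3], [4/3, -1, 8/3], [10/3, -3, 23/3]].
P = NA⁻¹ = [[10, 28, -3], [-19, 2, -15]] · [[-7/3, 2, -17/3], [4/3, -1, 8/3], [10/3, -3, 23/3]] = [[4, 1, -5], [-3, 5, -2]].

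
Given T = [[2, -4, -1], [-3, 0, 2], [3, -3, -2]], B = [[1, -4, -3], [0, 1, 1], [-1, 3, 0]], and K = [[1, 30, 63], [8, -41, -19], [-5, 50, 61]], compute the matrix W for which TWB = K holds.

W = [[3, 4, 1], [4, -2, 5], [5, -2, -2]]

Isolating W: multiply by T⁻¹ from the left and B⁻¹ from the right, so W = T⁻¹KB⁻¹.
det T = 3, so T⁻¹ = [[2, -5/3, -8/3], [0, -1/3, -1/3], [3, -2, -4]].
det B = -2; the adjugate gives B⁻¹ = [[3/2, 9/2, 1/2], [1/2, 3/2, 1/2], [-1/2, -1/2, -1/2]].
T⁻¹K = [[2, -5, -5], [-1, -3, -14], [7, -28, -17]].
W = (T⁻¹K)B⁻¹ = [[3, 4, 1], [4, -2, 5], [5, -2, -2]].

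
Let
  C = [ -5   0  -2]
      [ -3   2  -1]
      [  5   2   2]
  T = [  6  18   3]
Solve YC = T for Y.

Since C sits to the right of Y, Y = TC⁻¹.
C has determinant 2; C⁻¹ = [[3, -2, 2], [1/2, 0, 1/2], [-8, 5, -5]].
Y = TC⁻¹ = [[6, 18, 3]] · [[3, -2, 2], [1/2, 0, 1/2], [-8, 5, -5]] = [[3, 3, 6]].

Y = [[3, 3, 6]]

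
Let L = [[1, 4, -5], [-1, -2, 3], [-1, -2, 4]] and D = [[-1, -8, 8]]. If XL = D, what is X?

Since L sits to the right of X, X = DL⁻¹.
det L = 2; the adjugate gives L⁻¹ = [[-1, -3, 1], [1/2, -1/2, 1], [0, -1, 1]].
X = DL⁻¹ = [[-1, -8, 8]] · [[-1, -3, 1], [1/2, -1/2, 1], [0, -1, 1]] = [[-3, -1, -1]].

X = [[-3, -1, -1]]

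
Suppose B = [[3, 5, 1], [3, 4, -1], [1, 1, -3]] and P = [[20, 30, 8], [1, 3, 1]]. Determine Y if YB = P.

B is on the right of Y, so right-multiply by B⁻¹: Y = PB⁻¹.
B has determinant 6; B⁻¹ = [[-11/6, 8/3, -3/2], [4/3, -5/3, 1], [-1/6, 1/3, -1/2]].
Y = PB⁻¹ = [[20, 30, 8], [1, 3, 1]] · [[-11/6, 8/3, -3/2], [4/3, -5/3, 1], [-1/6, 1/3, -1/2]] = [[2, 6, -4], [2, -2, 1]].

Y = [[2, 6, -4], [2, -2, 1]]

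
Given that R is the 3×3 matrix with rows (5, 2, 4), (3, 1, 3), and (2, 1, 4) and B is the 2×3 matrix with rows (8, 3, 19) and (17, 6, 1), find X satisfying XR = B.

Since R sits to the right of X, X = BR⁻¹.
det R = -3; the adjugate gives R⁻¹ = [[-1/3, 4/3, -2/3], [2, -4, 1], [-1/3, 1/3, 1/3]].
X = BR⁻¹ = [[8, 3, 19], [17, 6, 1]] · [[-1/3, 4/3, -2/3], [2, -4, 1], [-1/3, 1/3, 1/3]] = [[-3, 5, 4], [6, -1, -5]].

X = [[-3, 5, 4], [6, -1, -5]]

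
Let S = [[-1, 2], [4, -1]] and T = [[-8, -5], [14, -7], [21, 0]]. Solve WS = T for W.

Since S sits to the right of W, W = TS⁻¹.
det S = -7; the adjugate gives S⁻¹ = [[1/7, 2/7], [4/7, 1/7]].
W = TS⁻¹ = [[-8, -5], [14, -7], [21, 0]] · [[1/7, 2/7], [4/7, 1/7]] = [[-4, -3], [-2, 3], [3, 6]].

W = [[-4, -3], [-2, 3], [3, 6]]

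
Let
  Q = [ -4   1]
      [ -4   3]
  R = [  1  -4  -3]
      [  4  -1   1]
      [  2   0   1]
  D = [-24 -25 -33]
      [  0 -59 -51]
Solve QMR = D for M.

M = [[-1, 2, 1], [4, 1, 2]]

Left-multiply by Q⁻¹ and right-multiply by R⁻¹: M = Q⁻¹DR⁻¹.
Q has determinant -8; Q⁻¹ = [[-3/8, 1/8], [-1/2, 1/2]].
R has determinant 1; R⁻¹ = [[-1, 4, -7], [-2, 7, -13], [2, -8, 15]].
Q⁻¹D = [[9, 2, 6], [12, -17, -9]].
M = (Q⁻¹D)R⁻¹ = [[-1, 2, 1], [4, 1, 2]].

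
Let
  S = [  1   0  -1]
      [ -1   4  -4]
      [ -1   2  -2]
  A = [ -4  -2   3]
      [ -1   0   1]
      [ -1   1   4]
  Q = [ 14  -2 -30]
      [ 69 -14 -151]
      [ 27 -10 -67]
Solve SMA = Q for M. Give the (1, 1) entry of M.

-4

Isolating M: multiply by S⁻¹ from the left and A⁻¹ from the right, so M = S⁻¹QA⁻¹.
det S = -2, so S⁻¹ = [[0, 1, -2], [-1, 3/2, -5/2], [-1, 1, -2]].
A has determinant -5; A⁻¹ = [[1/5, -11/5, 2/5], [-3/5, 13/5, -1/5], [1/5, -6/5, 2/5]].
S⁻¹Q = [[15, 6, -17], [22, 6, -29], [1, 8, 13]].
M = (S⁻¹Q)A⁻¹ = [[-4, 3, -2], [-5, 2, -4], [-2, 3, 4]].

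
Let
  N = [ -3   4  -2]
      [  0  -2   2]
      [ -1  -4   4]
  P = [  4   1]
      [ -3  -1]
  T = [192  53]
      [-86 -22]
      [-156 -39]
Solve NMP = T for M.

M = [[-1, 4], [5, -3], [-5, -2]]

M = N⁻¹TP⁻¹ (apply N⁻¹ on the left and P⁻¹ on the right).
det N = -4, so N⁻¹ = [[0, 2, -1], [1/2, 7/2, -3/2], [1/2, 4, -3/2]].
det P = -1; the adjugate gives P⁻¹ = [[1, 1], [-3, -4]].
N⁻¹T = [[-16, -5], [29, 8], [-14, -3]].
M = (N⁻¹T)P⁻¹ = [[-1, 4], [5, -3], [-5, -2]].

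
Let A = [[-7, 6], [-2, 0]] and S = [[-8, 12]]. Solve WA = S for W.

W = [[2, -3]]

A is on the right of W, so right-multiply by A⁻¹: W = SA⁻¹.
det A = 12, so A⁻¹ = [[0, -1/2], [1/6, -7/12]].
W = SA⁻¹ = [[-8, 12]] · [[0, -1/2], [1/6, -7/12]] = [[2, -3]].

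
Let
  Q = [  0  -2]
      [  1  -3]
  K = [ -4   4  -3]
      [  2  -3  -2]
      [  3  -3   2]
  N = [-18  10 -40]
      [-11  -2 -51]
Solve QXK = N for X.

Isolating X: multiply by Q⁻¹ from the left and K⁻¹ from the right, so X = Q⁻¹NK⁻¹.
det Q = 2, so Q⁻¹ = [[-3/2, 1], [-1/2, 0]].
det K = -1; the adjugate gives K⁻¹ = [[12, -1, 17], [10, -1, 14], [-3, 0, -4]].
Q⁻¹N = [[16, -17, 9], [9, -5, 20]].
X = (Q⁻¹N)K⁻¹ = [[-5, 1, -2], [-2, -4, 3]].

X = [[-5, 1, -2], [-2, -4, 3]]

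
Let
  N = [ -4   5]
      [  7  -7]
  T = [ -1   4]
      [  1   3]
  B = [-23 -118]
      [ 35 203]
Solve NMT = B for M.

M = N⁻¹BT⁻¹ (apply N⁻¹ on the left and T⁻¹ on the right).
N has determinant -7; N⁻¹ = [[1, 5/7], [1, 4/7]].
det T = -7; the adjugate gives T⁻¹ = [[-3/7, 4/7], [1/7, 1/7]].
N⁻¹B = [[2, 27], [-3, -2]].
M = (N⁻¹B)T⁻¹ = [[3, 5], [1, -2]].

M = [[3, 5], [1, -2]]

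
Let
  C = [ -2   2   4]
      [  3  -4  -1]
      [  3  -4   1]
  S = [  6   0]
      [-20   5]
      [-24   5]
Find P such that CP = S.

Since C multiplies P on the left, P = C⁻¹S.
det C = 4; the adjugate gives C⁻¹ = [[-2, -9/2, 7/2], [-3/2, -7/2, 5/2], [0, -1/2, 1/2]].
P = C⁻¹S = [[-2, -9/2, 7/2], [-3/2, -7/2, 5/2], [0, -1/2, 1/2]] · [[6, 0], [-20, 5], [-24, 5]] = [[-6, -5], [1, -5], [-2, 0]].

P = [[-6, -5], [1, -5], [-2, 0]]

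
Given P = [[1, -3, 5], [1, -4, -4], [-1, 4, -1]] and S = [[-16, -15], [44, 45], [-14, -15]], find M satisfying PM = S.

Left-multiplying both sides by P⁻¹ gives M = P⁻¹S.
det P = 5, so P⁻¹ = [[4, 17/5, 32/5], [1, 4/5, 9/5], [0, -1/5, -1/5]].
M = P⁻¹S = [[4, 17/5, 32/5], [1, 4/5, 9/5], [0, -1/5, -1/5]] · [[-16, -15], [44, 45], [-14, -15]] = [[-4, -3], [-6, -6], [-6, -6]].

M = [[-4, -3], [-6, -6], [-6, -6]]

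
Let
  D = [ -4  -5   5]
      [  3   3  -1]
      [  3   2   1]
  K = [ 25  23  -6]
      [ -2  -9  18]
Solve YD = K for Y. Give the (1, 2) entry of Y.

4

Since D sits to the right of Y, Y = KD⁻¹.
det D = -5, so D⁻¹ = [[-1, -3, 2], [6/5, 19/5, -11/5], [3/5, 7/5, -3/5]].
Y = KD⁻¹ = [[25, 23, -6], [-2, -9, 18]] · [[-1, -3, 2], [6/5, 19/5, -11/5], [3/5, 7/5, -3/5]] = [[-1, 4, 3], [2, -3, 5]].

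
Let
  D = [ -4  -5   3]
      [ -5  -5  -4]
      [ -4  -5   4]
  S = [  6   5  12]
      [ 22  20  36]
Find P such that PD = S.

P = [[0, -2, 1], [-4, -6, 6]]

Since D sits to the right of P, P = SD⁻¹.
det D = -5, so D⁻¹ = [[8, -1, -7], [-36/5, 4/5, 31/5], [-1, 0, 1]].
P = SD⁻¹ = [[6, 5, 12], [22, 20, 36]] · [[8, -1, -7], [-36/5, 4/5, 31/5], [-1, 0, 1]] = [[0, -2, 1], [-4, -6, 6]].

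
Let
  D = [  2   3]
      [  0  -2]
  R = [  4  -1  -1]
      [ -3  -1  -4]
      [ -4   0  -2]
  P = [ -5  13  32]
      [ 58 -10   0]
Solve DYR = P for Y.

Y = [[4, -3, -4], [-4, -1, 4]]

Y = D⁻¹PR⁻¹ (apply D⁻¹ on the left and R⁻¹ on the right).
det D = -4; the adjugate gives D⁻¹ = [[1/2, 3/4], [0, -1/2]].
det R = 2, so R⁻¹ = [[1, -1, 3/2], [5, -6, 19/2], [-2, 2, -7/2]].
D⁻¹P = [[41, -1, 16], [-29, 5, 0]].
Y = (D⁻¹P)R⁻¹ = [[4, -3, -4], [-4, -1, 4]].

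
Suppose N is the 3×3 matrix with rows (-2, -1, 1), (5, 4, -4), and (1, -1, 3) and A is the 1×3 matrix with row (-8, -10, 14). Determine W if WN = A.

W = [[0, -2, 2]]

Since N sits to the right of W, W = AN⁻¹.
N has determinant -6; N⁻¹ = [[-4/3, -1/3, 0], [19/6, 7/6, 1/2], [3/2, 1/2, 1/2]].
W = AN⁻¹ = [[-8, -10, 14]] · [[-4/3, -1/3, 0], [19/6, 7/6, 1/2], [3/2, 1/2, 1/2]] = [[0, -2, 2]].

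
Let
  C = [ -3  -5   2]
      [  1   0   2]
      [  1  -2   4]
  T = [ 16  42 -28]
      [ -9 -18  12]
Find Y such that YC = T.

Y = [[-6, 4, -6], [4, 4, -1]]

Since C sits to the right of Y, Y = TC⁻¹.
C has determinant -6; C⁻¹ = [[-2/3, -8/3, 5/3], [1/3, 7/3, -4/3], [1/3, 11/6, -5/6]].
Y = TC⁻¹ = [[16, 42, -28], [-9, -18, 12]] · [[-2/3, -8/3, 5/3], [1/3, 7/3, -4/3], [1/3, 11/6, -5/6]] = [[-6, 4, -6], [4, 4, -1]].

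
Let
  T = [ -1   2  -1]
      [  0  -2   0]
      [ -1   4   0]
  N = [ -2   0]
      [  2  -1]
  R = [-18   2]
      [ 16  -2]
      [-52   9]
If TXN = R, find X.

X = T⁻¹RN⁻¹ (apply T⁻¹ on the left and N⁻¹ on the right).
det T = 2; the adjugate gives T⁻¹ = [[0, -2, -1], [0, -1/2, 0], [-1, 1, 1]].
det N = 2; the adjugate gives N⁻¹ = [[-1/2, 0], [-1, -1]].
T⁻¹R = [[20, -5], [-8, 1], [-18, 5]].
X = (T⁻¹R)N⁻¹ = [[-5, 5], [3, -1], [4, -5]].

X = [[-5, 5], [3, -1], [4, -5]]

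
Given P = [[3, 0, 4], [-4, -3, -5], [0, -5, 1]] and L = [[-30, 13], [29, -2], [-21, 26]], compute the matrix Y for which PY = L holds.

Left-multiplying both sides by P⁻¹ gives Y = P⁻¹L.
P has determinant -4; P⁻¹ = [[7, 5, -3], [-1, -3/4, 1/4], [-5, -15/4, 9/4]].
Y = P⁻¹L = [[7, 5, -3], [-1, -3/4, 1/4], [-5, -15/4, 9/4]] · [[-30, 13], [29, -2], [-21, 26]] = [[-2, 3], [3, -5], [-6, 1]].

Y = [[-2, 3], [3, -5], [-6, 1]]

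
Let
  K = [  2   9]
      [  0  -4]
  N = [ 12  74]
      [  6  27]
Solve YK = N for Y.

Right-multiplying both sides by K⁻¹ gives Y = NK⁻¹.
det K = -8, so K⁻¹ = [[1/2, 9/8], [0, -1/4]].
Y = NK⁻¹ = [[12, 74], [6, 27]] · [[1/2, 9/8], [0, -1/4]] = [[6, -5], [3, 0]].

Y = [[6, -5], [3, 0]]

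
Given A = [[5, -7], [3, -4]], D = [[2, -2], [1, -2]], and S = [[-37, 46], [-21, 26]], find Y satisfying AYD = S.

Y = [[0, 1], [2, 2]]

Y = A⁻¹SD⁻¹ (apply A⁻¹ on the left and D⁻¹ on the right).
A has determinant 1; A⁻¹ = [[-4, 7], [-3, 5]].
det D = -2, so D⁻¹ = [[1, -1], [1/2, -1]].
A⁻¹S = [[1, -2], [6, -8]].
Y = (A⁻¹S)D⁻¹ = [[0, 1], [2, 2]].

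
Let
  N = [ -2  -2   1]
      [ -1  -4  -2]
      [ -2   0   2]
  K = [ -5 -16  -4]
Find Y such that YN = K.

Y = [[6, 1, -4]]

N is on the right of Y, so right-multiply by N⁻¹: Y = KN⁻¹.
N has determinant -4; N⁻¹ = [[2, -1, -2], [-3/2, 1/2, 5/4], [2, -1, -3/2]].
Y = KN⁻¹ = [[-5, -16, -4]] · [[2, -1, -2], [-3/2, 1/2, 5/4], [2, -1, -3/2]] = [[6, 1, -4]].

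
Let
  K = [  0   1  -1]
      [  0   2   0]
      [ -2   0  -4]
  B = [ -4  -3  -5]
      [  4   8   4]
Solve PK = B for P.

Right-multiplying both sides by K⁻¹ gives P = BK⁻¹.
det K = -4, so K⁻¹ = [[2, -1, -1/2], [0, 1/2, 0], [-1, 1/2, 0]].
P = BK⁻¹ = [[-4, -3, -5], [4, 8, 4]] · [[2, -1, -1/2], [0, 1/2, 0], [-1, 1/2, 0]] = [[-3, 0, 2], [4, 2, -2]].

P = [[-3, 0, 2], [4, 2, -2]]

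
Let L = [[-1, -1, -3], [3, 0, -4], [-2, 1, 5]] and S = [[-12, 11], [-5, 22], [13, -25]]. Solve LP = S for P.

L is on the left of P, so left-multiply by L⁻¹: P = L⁻¹S.
det L = -6; the adjugate gives L⁻¹ = [[-2/3, -1/3, -2/3], [7/6, 11/6, 13/6], [-1/2, -1/2, -1/2]].
P = L⁻¹S = [[-2/3, -1/3, -2/3], [7/6, 11/6, 13/6], [-1/2, -1/2, -1/2]] · [[-12, 11], [-5, 22], [13, -25]] = [[1, 2], [5, -1], [2, -4]].

P = [[1, 2], [5, -1], [2, -4]]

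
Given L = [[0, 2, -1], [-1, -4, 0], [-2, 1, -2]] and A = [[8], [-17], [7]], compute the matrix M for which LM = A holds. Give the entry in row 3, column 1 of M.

L is on the left of M, so left-multiply by L⁻¹: M = L⁻¹A.
det L = 5, so L⁻¹ = [[8/5, 3/5, -4/5], [-2/5, -2/5, 1/5], [-9/5, -4/5, 2/5]].
M = L⁻¹A = [[8/5, 3/5, -4/5], [-2/5, -2/5, 1/5], [-9/5, -4/5, 2/5]] · [[8], [-17], [7]] = [[-3], [5], [2]].

2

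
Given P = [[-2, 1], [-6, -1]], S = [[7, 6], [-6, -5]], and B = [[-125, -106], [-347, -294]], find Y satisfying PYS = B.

Y = P⁻¹BS⁻¹ (apply P⁻¹ on the left and S⁻¹ on the right).
det P = 8; the adjugate gives P⁻¹ = [[-1/8, -1/8], [3/4, -1/4]].
det S = 1; the adjugate gives S⁻¹ = [[-5, -6], [6, 7]].
P⁻¹B = [[59, 50], [-7, -6]].
Y = (P⁻¹B)S⁻¹ = [[5, -4], [-1, 0]].

Y = [[5, -4], [-1, 0]]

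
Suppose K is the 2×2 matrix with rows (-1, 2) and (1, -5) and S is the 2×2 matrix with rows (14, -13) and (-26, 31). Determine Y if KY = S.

Y = [[-6, 1], [4, -6]]

K is on the left of Y, so left-multiply by K⁻¹: Y = K⁻¹S.
det K = 3; the adjugate gives K⁻¹ = [[-5/3, -2/3], [-1/3, -1/3]].
Y = K⁻¹S = [[-5/3, -2/3], [-1/3, -1/3]] · [[14, -13], [-26, 31]] = [[-6, 1], [4, -6]].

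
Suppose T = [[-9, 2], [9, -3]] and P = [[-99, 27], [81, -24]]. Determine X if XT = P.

Since T sits to the right of X, X = PT⁻¹.
det T = 9, so T⁻¹ = [[-1/3, -2/9], [-1, -1]].
X = PT⁻¹ = [[-99, 27], [81, -24]] · [[-1/3, -2/9], [-1, -1]] = [[6, -5], [-3, 6]].

X = [[6, -5], [-3, 6]]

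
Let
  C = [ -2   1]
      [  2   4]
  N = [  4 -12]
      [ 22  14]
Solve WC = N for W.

W = [[-4, -2], [-6, 5]]

C is on the right of W, so right-multiply by C⁻¹: W = NC⁻¹.
det C = -10, so C⁻¹ = [[-2/5, 1/10], [1/5, 1/5]].
W = NC⁻¹ = [[4, -12], [22, 14]] · [[-2/5, 1/10], [1/5, 1/5]] = [[-4, -2], [-6, 5]].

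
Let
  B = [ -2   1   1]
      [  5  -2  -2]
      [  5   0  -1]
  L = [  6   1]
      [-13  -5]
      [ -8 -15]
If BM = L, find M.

M = [[-1, -3], [1, -5], [3, 0]]

Since B multiplies M on the left, M = B⁻¹L.
det B = 1, so B⁻¹ = [[2, 1, 0], [-5, -3, 1], [10, 5, -1]].
M = B⁻¹L = [[2, 1, 0], [-5, -3, 1], [10, 5, -1]] · [[6, 1], [-13, -5], [-8, -15]] = [[-1, -3], [1, -5], [3, 0]].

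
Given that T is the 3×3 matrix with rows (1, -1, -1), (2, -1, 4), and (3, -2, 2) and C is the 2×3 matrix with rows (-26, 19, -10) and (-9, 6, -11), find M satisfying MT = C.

Right-multiplying both sides by T⁻¹ gives M = CT⁻¹.
det T = -1, so T⁻¹ = [[-6, -4, 5], [-8, -5, 6], [1, 1, -1]].
M = CT⁻¹ = [[-26, 19, -10], [-9, 6, -11]] · [[-6, -4, 5], [-8, -5, 6], [1, 1, -1]] = [[-6, -1, -6], [-5, -5, 2]].

M = [[-6, -1, -6], [-5, -5, 2]]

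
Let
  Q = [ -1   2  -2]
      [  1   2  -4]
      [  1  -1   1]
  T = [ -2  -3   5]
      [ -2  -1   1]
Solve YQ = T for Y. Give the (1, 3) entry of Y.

-3

Q is on the right of Y, so right-multiply by Q⁻¹: Y = TQ⁻¹.
det Q = -2; the adjugate gives Q⁻¹ = [[1, 0, 2], [5/2, -1/2, 3], [3/2, -1/2, 2]].
Y = TQ⁻¹ = [[-2, -3, 5], [-2, -1, 1]] · [[1, 0, 2], [5/2, -1/2, 3], [3/2, -1/2, 2]] = [[-2, -1, -3], [-3, 0, -5]].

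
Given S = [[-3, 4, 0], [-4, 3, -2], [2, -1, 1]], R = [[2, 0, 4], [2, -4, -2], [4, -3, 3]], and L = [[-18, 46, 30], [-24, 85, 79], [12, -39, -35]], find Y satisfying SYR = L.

Isolating Y: multiply by S⁻¹ from the left and R⁻¹ from the right, so Y = S⁻¹LR⁻¹.
S has determinant -3; S⁻¹ = [[-1/3, 4/3, 8/3], [0, 1, 2], [2/3, -5/3, -7/3]].
det R = 4, so R⁻¹ = [[-9/2, -3, 4], [-7/2, -5/2, 3], [5/2, 3/2, -2]].
S⁻¹L = [[6, -6, 2], [0, 7, 9], [0, -20, -30]].
Y = (S⁻¹L)R⁻¹ = [[-1, 0, 2], [-2, -4, 3], [-5, 5, 0]].

Y = [[-1, 0, 2], [-2, -4, 3], [-5, 5, 0]]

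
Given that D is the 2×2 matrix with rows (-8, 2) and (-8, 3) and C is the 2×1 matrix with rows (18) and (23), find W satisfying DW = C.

D is on the left of W, so left-multiply by D⁻¹: W = D⁻¹C.
det D = -8, so D⁻¹ = [[-3/8, 1/4], [-1, 1]].
W = D⁻¹C = [[-3/8, 1/4], [-1, 1]] · [[18], [23]] = [[-1], [5]].

W = [[-1], [5]]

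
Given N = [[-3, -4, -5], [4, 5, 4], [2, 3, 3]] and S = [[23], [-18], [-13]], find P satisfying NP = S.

N is on the left of P, so left-multiply by N⁻¹: P = N⁻¹S.
N has determinant -3; N⁻¹ = [[-1, 1, -3], [4/3, -1/3, 8/3], [-2/3, -1/3, -1/3]].
P = N⁻¹S = [[-1, 1, -3], [4/3, -1/3, 8/3], [-2/3, -1/3, -1/3]] · [[23], [-18], [-13]] = [[-2], [2], [-5]].

P = [[-2], [2], [-5]]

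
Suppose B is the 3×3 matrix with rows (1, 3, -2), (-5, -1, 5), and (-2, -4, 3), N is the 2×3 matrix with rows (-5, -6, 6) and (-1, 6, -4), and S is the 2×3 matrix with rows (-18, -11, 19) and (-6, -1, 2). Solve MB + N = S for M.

MB = S − N = [[-13, -5, 13], [-5, -7, 6]].
B is on the right of M, so right-multiply by B⁻¹: M = (S − N)B⁻¹.
det B = -4, so B⁻¹ = [[-17/4, 1/4, -13/4], [-5/4, 1/4, -5/4], [-9/2, 1/2, -7/2]].
M = (S − N)B⁻¹ = [[3, 2, 3], [3, 0, 4]].

M = [[3, 2, 3], [3, 0, 4]]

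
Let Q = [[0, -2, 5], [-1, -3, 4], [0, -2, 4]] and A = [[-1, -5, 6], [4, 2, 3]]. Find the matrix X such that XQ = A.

X = [[-2, 1, 3], [-1, -4, 6]]

Right-multiplying both sides by Q⁻¹ gives X = AQ⁻¹.
det Q = 2, so Q⁻¹ = [[-2, -1, 7/2], [2, 0, -5/2], [1, 0, -1]].
X = AQ⁻¹ = [[-1, -5, 6], [4, 2, 3]] · [[-2, -1, 7/2], [2, 0, -5/2], [1, 0, -1]] = [[-2, 1, 3], [-1, -4, 6]].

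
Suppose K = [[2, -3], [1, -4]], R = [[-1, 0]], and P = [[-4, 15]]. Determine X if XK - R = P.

XK = P + R = [[-5, 15]].
Right-multiplying both sides by K⁻¹ gives X = (P + R)K⁻¹.
det K = -5; the adjugate gives K⁻¹ = [[4/5, -3/5], [1/5, -2/5]].
X = (P + R)K⁻¹ = [[-1, -3]].

X = [[-1, -3]]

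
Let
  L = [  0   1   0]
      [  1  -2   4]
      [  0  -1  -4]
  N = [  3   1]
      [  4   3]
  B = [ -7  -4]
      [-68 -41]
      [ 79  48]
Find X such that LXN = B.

X = [[-2, -1], [-1, -1], [-2, -3]]

X = L⁻¹BN⁻¹ (apply L⁻¹ on the left and N⁻¹ on the right).
det L = 4; the adjugate gives L⁻¹ = [[3, 1, 1], [1, 0, 0], [-1/4, 0, -1/4]].
det N = 5, so N⁻¹ = [[3/5, -1/5], [-4/5, 3/5]].
L⁻¹B = [[-10, -5], [-7, -4], [-18, -11]].
X = (L⁻¹B)N⁻¹ = [[-2, -1], [-1, -1], [-2, -3]].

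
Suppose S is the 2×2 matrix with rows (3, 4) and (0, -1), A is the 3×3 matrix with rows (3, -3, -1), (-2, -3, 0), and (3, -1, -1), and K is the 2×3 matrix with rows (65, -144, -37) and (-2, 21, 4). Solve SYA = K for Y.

Y = [[5, 1, 2], [1, 5, 3]]

Left-multiply by S⁻¹ and right-multiply by A⁻¹: Y = S⁻¹KA⁻¹.
S has determinant -3; S⁻¹ = [[1/3, 4/3], [0, -1]].
A has determinant 4; A⁻¹ = [[3/4, -1/2, -3/4], [-1/2, 0, 1/2], [11/4, -3/2, -15/4]].
S⁻¹K = [[19, -20, -7], [2, -21, -4]].
Y = (S⁻¹K)A⁻¹ = [[5, 1, 2], [1, 5, 3]].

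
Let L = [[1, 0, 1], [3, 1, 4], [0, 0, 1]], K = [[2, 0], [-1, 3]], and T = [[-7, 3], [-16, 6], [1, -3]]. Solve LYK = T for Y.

Y = [[-3, 2], [2, 0], [0, -1]]

Left-multiply by L⁻¹ and right-multiply by K⁻¹: Y = L⁻¹TK⁻¹.
det L = 1; the adjugate gives L⁻¹ = [[1, 0, -1], [-3, 1, -1], [0, 0, 1]].
det K = 6, so K⁻¹ = [[1/2, 0], [1/6, 1/3]].
L⁻¹T = [[-8, 6], [4, 0], [1, -3]].
Y = (L⁻¹T)K⁻¹ = [[-3, 2], [2, 0], [0, -1]].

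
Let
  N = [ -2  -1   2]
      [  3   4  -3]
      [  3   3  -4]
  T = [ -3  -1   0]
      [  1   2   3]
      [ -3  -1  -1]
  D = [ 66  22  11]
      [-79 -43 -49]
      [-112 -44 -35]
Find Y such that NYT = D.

Y = [[4, 0, 0], [-5, -4, 1], [-4, -2, -5]]

Y = N⁻¹DT⁻¹ (apply N⁻¹ on the left and T⁻¹ on the right).
det N = 5, so N⁻¹ = [[-7/5, 2/5, -1], [3/5, 2/5, 0], [-3/5, 3/5, -1]].
T has determinant 5; T⁻¹ = [[1/5, -1/5, -3/5], [-8/5, 3/5, 9/5], [1, 0, -1]].
N⁻¹D = [[-12, -4, 0], [8, -4, -13], [25, 5, -1]].
Y = (N⁻¹D)T⁻¹ = [[4, 0, 0], [-5, -4, 1], [-4, -2, -5]].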